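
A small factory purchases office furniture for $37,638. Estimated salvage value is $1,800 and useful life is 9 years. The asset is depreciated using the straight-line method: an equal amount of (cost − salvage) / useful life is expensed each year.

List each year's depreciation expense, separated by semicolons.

$3,982; $3,982; $3,982; $3,982; $3,982; $3,982; $3,982; $3,982; $3,982

Depreciable base = $37,638 − $1,800 = $35,838.
Annual expense = $35,838 / 9 = $3,982.
End of year 1: book value $33,656.
End of year 2: book value $29,674.
End of year 3: book value $25,692.
End of year 4: book value $21,710.
End of year 5: book value $17,728.
End of year 6: book value $13,746.
End of year 7: book value $9,764.
End of year 8: book value $5,782.
End of year 9: book value $1,800.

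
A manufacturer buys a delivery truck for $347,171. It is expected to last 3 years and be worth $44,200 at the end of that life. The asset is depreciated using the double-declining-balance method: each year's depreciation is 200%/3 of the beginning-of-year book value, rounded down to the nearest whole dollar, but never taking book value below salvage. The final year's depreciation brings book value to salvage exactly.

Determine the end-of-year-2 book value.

Depreciable base = $347,171 − $44,200 = $302,971.
Year 1: ⌊$347,171 × 200%/3⌋ = $231,447. Book value $115,724.
Year 2: ⌊$115,724 × 200%/3⌋ = $77,149, capped at $71,524. Book value $44,200.

$44,200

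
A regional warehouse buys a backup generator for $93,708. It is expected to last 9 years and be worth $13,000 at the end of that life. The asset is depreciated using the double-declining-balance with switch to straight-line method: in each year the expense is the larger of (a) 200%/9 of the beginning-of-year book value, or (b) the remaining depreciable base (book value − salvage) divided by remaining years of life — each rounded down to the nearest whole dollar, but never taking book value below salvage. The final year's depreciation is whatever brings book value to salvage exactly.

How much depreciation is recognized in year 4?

Depreciable base = $93,708 − $13,000 = $80,708.
Year 1: DB = ⌊$93,708 × 200%/9⌋ = $20,824; SL = ⌊$80,708/9⌋ = $8,967 → take DB $20,824. Book value $72,884.
Year 2: DB = ⌊$72,884 × 200%/9⌋ = $16,196; SL = ⌊$59,884/8⌋ = $7,485 → take DB $16,196. Book value $56,688.
Year 3: DB = ⌊$56,688 × 200%/9⌋ = $12,597; SL = ⌊$43,688/7⌋ = $6,241 → take DB $12,597. Book value $44,091.
Year 4: DB = ⌊$44,091 × 200%/9⌋ = $9,798; SL = ⌊$31,091/6⌋ = $5,181 → take DB $9,798. Book value $34,293.

$9,798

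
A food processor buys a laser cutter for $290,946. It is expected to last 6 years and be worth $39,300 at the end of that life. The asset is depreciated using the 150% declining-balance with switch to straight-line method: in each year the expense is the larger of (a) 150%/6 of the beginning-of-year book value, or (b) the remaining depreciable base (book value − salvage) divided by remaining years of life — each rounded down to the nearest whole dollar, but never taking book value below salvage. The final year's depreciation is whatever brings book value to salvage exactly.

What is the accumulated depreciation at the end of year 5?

$225,267

Depreciable base = $290,946 − $39,300 = $251,646.
Year 1: DB = ⌊$290,946 × 150%/6⌋ = $72,736; SL = ⌊$251,646/6⌋ = $41,941 → take DB $72,736. Book value $218,210.
Year 2: DB = ⌊$218,210 × 150%/6⌋ = $54,552; SL = ⌊$178,910/5⌋ = $35,782 → take DB $54,552. Book value $163,658.
Year 3: DB = ⌊$163,658 × 150%/6⌋ = $40,914; SL = ⌊$124,358/4⌋ = $31,089 → take DB $40,914. Book value $122,744.
Year 4: DB = ⌊$122,744 × 150%/6⌋ = $30,686; SL = ⌊$83,444/3⌋ = $27,814 → take DB $30,686. Book value $92,058.
Year 5: DB = ⌊$92,058 × 150%/6⌋ = $23,014; SL = ⌊$52,758/2⌋ = $26,379 → take SL $26,379. Book value $65,679.
Accumulated through year 5 = $290,946 − $65,679 = $225,267.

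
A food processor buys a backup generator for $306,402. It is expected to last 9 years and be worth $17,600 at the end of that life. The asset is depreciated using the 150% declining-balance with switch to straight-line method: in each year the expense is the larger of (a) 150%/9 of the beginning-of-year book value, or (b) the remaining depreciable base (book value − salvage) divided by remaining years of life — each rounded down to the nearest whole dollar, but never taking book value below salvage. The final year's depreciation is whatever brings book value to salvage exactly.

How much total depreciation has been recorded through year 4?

$158,637

Depreciable base = $306,402 − $17,600 = $288,802.
Year 1: DB = ⌊$306,402 × 150%/9⌋ = $51,067; SL = ⌊$288,802/9⌋ = $32,089 → take DB $51,067. Book value $255,335.
Year 2: DB = ⌊$255,335 × 150%/9⌋ = $42,555; SL = ⌊$237,735/8⌋ = $29,716 → take DB $42,555. Book value $212,780.
Year 3: DB = ⌊$212,780 × 150%/9⌋ = $35,463; SL = ⌊$195,180/7⌋ = $27,882 → take DB $35,463. Book value $177,317.
Year 4: DB = ⌊$177,317 × 150%/9⌋ = $29,552; SL = ⌊$159,717/6⌋ = $26,619 → take DB $29,552. Book value $147,765.
Accumulated through year 4 = $306,402 − $147,765 = $158,637.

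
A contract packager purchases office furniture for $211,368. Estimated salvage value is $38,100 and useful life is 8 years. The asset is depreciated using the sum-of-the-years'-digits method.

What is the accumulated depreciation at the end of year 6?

Depreciable base = $211,368 − $38,100 = $173,268.
Sum of the years' digits = 8+7+6+5+4+3+2+1 = 36.
Year 1: $173,268 × 8/36 = $38,504. Book value $172,864.
Year 2: $173,268 × 7/36 = $33,691. Book value $139,173.
Year 3: $173,268 × 6/36 = $28,878. Book value $110,295.
Year 4: $173,268 × 5/36 = $24,065. Book value $86,230.
Year 5: $173,268 × 4/36 = $19,252. Book value $66,978.
Year 6: $173,268 × 3/36 = $14,439. Book value $52,539.
Accumulated through year 6 = $211,368 − $52,539 = $158,829.

$158,829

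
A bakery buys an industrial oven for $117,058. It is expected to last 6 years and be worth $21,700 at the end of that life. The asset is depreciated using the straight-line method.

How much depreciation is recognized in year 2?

$15,893

Depreciable base = $117,058 − $21,700 = $95,358.
Annual expense = $95,358 / 6 = $15,893.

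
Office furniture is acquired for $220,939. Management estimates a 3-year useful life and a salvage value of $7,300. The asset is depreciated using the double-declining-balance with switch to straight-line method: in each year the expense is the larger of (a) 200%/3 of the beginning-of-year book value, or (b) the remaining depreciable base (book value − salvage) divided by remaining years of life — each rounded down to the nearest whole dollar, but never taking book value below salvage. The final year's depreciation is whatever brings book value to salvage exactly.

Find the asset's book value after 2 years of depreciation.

Depreciable base = $220,939 − $7,300 = $213,639.
Year 1: DB = ⌊$220,939 × 200%/3⌋ = $147,292; SL = ⌊$213,639/3⌋ = $71,213 → take DB $147,292. Book value $73,647.
Year 2: DB = ⌊$73,647 × 200%/3⌋ = $49,098; SL = ⌊$66,347/2⌋ = $33,173 → take DB $49,098. Book value $24,549.

$24,549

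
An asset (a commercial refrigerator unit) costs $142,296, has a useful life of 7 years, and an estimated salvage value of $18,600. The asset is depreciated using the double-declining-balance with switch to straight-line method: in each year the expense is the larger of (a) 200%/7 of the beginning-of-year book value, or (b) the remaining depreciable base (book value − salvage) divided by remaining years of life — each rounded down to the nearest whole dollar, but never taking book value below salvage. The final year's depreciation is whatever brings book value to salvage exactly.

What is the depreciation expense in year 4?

Depreciable base = $142,296 − $18,600 = $123,696.
Year 1: DB = ⌊$142,296 × 200%/7⌋ = $40,656; SL = ⌊$123,696/7⌋ = $17,670 → take DB $40,656. Book value $101,640.
Year 2: DB = ⌊$101,640 × 200%/7⌋ = $29,040; SL = ⌊$83,040/6⌋ = $13,840 → take DB $29,040. Book value $72,600.
Year 3: DB = ⌊$72,600 × 200%/7⌋ = $20,742; SL = ⌊$54,000/5⌋ = $10,800 → take DB $20,742. Book value $51,858.
Year 4: DB = ⌊$51,858 × 200%/7⌋ = $14,816; SL = ⌊$33,258/4⌋ = $8,314 → take DB $14,816. Book value $37,042.

$14,816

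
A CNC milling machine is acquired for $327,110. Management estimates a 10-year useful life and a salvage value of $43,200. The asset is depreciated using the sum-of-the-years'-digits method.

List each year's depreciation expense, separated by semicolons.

$51,620; $46,458; $41,296; $36,134; $30,972; $25,810; $20,648; $15,486; $10,324; $5,162

Depreciable base = $327,110 − $43,200 = $283,910.
Sum of the years' digits = 10+9+8+7+6+5+4+3+2+1 = 55.
Year 1: $283,910 × 10/55 = $51,620. Book value $275,490.
Year 2: $283,910 × 9/55 = $46,458. Book value $229,032.
Year 3: $283,910 × 8/55 = $41,296. Book value $187,736.
Year 4: $283,910 × 7/55 = $36,134. Book value $151,602.
Year 5: $283,910 × 6/55 = $30,972. Book value $120,630.
Year 6: $283,910 × 5/55 = $25,810. Book value $94,820.
Year 7: $283,910 × 4/55 = $20,648. Book value $74,172.
Year 8: $283,910 × 3/55 = $15,486. Book value $58,686.
Year 9: $283,910 × 2/55 = $10,324. Book value $48,362.
Year 10: $283,910 × 1/55 = $5,162. Book value $43,200.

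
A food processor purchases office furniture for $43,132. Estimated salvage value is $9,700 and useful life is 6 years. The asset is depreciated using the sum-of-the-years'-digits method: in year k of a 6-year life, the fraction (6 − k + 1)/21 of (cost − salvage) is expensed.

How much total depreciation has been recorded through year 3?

Depreciable base = $43,132 − $9,700 = $33,432.
Sum of the years' digits = 6+5+4+3+2+1 = 21.
Year 1: $33,432 × 6/21 = $9,552. Book value $33,580.
Year 2: $33,432 × 5/21 = $7,960. Book value $25,620.
Year 3: $33,432 × 4/21 = $6,368. Book value $19,252.
Accumulated through year 3 = $43,132 − $19,252 = $23,880.

$23,880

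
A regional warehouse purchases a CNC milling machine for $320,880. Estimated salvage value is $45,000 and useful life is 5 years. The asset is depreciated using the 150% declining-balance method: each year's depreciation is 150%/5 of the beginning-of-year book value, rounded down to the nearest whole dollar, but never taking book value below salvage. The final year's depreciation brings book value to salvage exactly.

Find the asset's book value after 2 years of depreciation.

Depreciable base = $320,880 − $45,000 = $275,880.
Year 1: ⌊$320,880 × 150%/5⌋ = $96,264. Book value $224,616.
Year 2: ⌊$224,616 × 150%/5⌋ = $67,384. Book value $157,232.

$157,232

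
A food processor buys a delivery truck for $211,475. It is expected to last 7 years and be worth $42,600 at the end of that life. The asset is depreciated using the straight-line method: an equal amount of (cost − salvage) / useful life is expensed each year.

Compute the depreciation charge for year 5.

Depreciable base = $211,475 − $42,600 = $168,875.
Annual expense = $168,875 / 7 = $24,125.

$24,125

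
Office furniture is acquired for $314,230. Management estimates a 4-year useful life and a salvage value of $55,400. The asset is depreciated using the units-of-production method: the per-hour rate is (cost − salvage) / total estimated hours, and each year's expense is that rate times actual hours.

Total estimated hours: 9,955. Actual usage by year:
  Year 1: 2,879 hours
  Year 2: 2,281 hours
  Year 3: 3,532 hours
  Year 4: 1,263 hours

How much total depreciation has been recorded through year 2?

$134,160

Depreciable base = $314,230 − $55,400 = $258,830.
Rate = $258,830 / 9,955 hours = $26 per hour.
Year 1: 2,879 × $26 = $74,854. Book value $239,376.
Year 2: 2,281 × $26 = $59,306. Book value $180,070.
Accumulated through year 2 = $314,230 − $180,070 = $134,160.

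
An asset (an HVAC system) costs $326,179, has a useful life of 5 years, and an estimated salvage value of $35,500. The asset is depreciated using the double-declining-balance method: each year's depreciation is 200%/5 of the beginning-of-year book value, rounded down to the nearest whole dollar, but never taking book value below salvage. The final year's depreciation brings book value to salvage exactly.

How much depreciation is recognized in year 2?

Depreciable base = $326,179 − $35,500 = $290,679.
Year 1: ⌊$326,179 × 200%/5⌋ = $130,471. Book value $195,708.
Year 2: ⌊$195,708 × 200%/5⌋ = $78,283. Book value $117,425.

$78,283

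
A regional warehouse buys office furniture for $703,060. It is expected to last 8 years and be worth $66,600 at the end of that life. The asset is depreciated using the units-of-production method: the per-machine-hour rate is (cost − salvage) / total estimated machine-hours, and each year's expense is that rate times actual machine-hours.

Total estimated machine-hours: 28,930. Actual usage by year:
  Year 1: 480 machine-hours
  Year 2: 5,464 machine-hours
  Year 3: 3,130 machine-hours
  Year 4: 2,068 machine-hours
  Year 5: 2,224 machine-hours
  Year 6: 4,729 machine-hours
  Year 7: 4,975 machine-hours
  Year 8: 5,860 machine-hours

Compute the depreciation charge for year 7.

$109,450

Depreciable base = $703,060 − $66,600 = $636,460.
Rate = $636,460 / 28,930 machine-hours = $22 per machine-hour.
Year 1: 480 × $22 = $10,560. Book value $692,500.
Year 2: 5,464 × $22 = $120,208. Book value $572,292.
Year 3: 3,130 × $22 = $68,860. Book value $503,432.
Year 4: 2,068 × $22 = $45,496. Book value $457,936.
Year 5: 2,224 × $22 = $48,928. Book value $409,008.
Year 6: 4,729 × $22 = $104,038. Book value $304,970.
Year 7: 4,975 × $22 = $109,450. Book value $195,520.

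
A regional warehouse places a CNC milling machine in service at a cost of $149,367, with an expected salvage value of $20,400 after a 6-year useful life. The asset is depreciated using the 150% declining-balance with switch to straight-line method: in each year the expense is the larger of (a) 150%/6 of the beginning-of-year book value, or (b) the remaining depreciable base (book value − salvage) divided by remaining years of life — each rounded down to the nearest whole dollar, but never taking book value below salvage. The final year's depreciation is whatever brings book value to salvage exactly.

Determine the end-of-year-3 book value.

$63,015

Depreciable base = $149,367 − $20,400 = $128,967.
Year 1: DB = ⌊$149,367 × 150%/6⌋ = $37,341; SL = ⌊$128,967/6⌋ = $21,494 → take DB $37,341. Book value $112,026.
Year 2: DB = ⌊$112,026 × 150%/6⌋ = $28,006; SL = ⌊$91,626/5⌋ = $18,325 → take DB $28,006. Book value $84,020.
Year 3: DB = ⌊$84,020 × 150%/6⌋ = $21,005; SL = ⌊$63,620/4⌋ = $15,905 → take DB $21,005. Book value $63,015.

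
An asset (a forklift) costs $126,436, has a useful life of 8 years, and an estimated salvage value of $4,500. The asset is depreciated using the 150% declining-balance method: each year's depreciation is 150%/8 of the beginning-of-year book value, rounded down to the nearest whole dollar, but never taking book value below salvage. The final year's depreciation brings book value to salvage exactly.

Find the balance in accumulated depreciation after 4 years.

$71,333

Depreciable base = $126,436 − $4,500 = $121,936.
Year 1: ⌊$126,436 × 150%/8⌋ = $23,706. Book value $102,730.
Year 2: ⌊$102,730 × 150%/8⌋ = $19,261. Book value $83,469.
Year 3: ⌊$83,469 × 150%/8⌋ = $15,650. Book value $67,819.
Year 4: ⌊$67,819 × 150%/8⌋ = $12,716. Book value $55,103.
Accumulated through year 4 = $126,436 − $55,103 = $71,333.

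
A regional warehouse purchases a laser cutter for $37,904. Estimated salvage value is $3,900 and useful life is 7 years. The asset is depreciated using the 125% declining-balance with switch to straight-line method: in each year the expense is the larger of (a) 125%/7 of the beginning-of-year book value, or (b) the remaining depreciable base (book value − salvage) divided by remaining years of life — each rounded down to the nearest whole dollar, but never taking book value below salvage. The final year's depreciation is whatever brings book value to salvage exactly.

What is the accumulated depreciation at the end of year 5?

Depreciable base = $37,904 − $3,900 = $34,004.
Year 1: DB = ⌊$37,904 × 125%/7⌋ = $6,768; SL = ⌊$34,004/7⌋ = $4,857 → take DB $6,768. Book value $31,136.
Year 2: DB = ⌊$31,136 × 125%/7⌋ = $5,560; SL = ⌊$27,236/6⌋ = $4,539 → take DB $5,560. Book value $25,576.
Year 3: DB = ⌊$25,576 × 125%/7⌋ = $4,567; SL = ⌊$21,676/5⌋ = $4,335 → take DB $4,567. Book value $21,009.
Year 4: DB = ⌊$21,009 × 125%/7⌋ = $3,751; SL = ⌊$17,109/4⌋ = $4,277 → take SL $4,277. Book value $16,732.
Year 5: DB = ⌊$16,732 × 125%/7⌋ = $2,987; SL = ⌊$12,832/3⌋ = $4,277 → take SL $4,277. Book value $12,455.
Accumulated through year 5 = $37,904 − $12,455 = $25,449.

$25,449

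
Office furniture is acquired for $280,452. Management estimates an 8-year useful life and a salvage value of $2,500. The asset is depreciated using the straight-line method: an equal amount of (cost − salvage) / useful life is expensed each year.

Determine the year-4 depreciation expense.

$34,744

Depreciable base = $280,452 − $2,500 = $277,952.
Annual expense = $277,952 / 8 = $34,744.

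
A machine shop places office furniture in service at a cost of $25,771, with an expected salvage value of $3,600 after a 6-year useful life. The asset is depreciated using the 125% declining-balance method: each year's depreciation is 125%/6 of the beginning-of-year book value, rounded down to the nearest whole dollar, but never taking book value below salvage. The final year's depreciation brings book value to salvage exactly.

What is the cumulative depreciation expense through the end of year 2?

$9,618

Depreciable base = $25,771 − $3,600 = $22,171.
Year 1: ⌊$25,771 × 125%/6⌋ = $5,368. Book value $20,403.
Year 2: ⌊$20,403 × 125%/6⌋ = $4,250. Book value $16,153.
Accumulated through year 2 = $25,771 − $16,153 = $9,618.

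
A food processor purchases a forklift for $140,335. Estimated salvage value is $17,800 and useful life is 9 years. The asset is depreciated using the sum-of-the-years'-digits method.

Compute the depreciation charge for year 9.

$2,723

Depreciable base = $140,335 − $17,800 = $122,535.
Sum of the years' digits = 9+8+7+6+5+4+3+2+1 = 45.
Year 1: $122,535 × 9/45 = $24,507. Book value $115,828.
Year 2: $122,535 × 8/45 = $21,784. Book value $94,044.
Year 3: $122,535 × 7/45 = $19,061. Book value $74,983.
Year 4: $122,535 × 6/45 = $16,338. Book value $58,645.
Year 5: $122,535 × 5/45 = $13,615. Book value $45,030.
Year 6: $122,535 × 4/45 = $10,892. Book value $34,138.
Year 7: $122,535 × 3/45 = $8,169. Book value $25,969.
Year 8: $122,535 × 2/45 = $5,446. Book value $20,523.
Year 9: $122,535 × 1/45 = $2,723. Book value $17,800.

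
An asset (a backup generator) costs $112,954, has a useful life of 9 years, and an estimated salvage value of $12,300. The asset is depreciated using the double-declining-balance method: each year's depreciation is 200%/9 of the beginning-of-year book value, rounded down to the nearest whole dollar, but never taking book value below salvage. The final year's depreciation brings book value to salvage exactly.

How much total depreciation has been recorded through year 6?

Depreciable base = $112,954 − $12,300 = $100,654.
Year 1: ⌊$112,954 × 200%/9⌋ = $25,100. Book value $87,854.
Year 2: ⌊$87,854 × 200%/9⌋ = $19,523. Book value $68,331.
Year 3: ⌊$68,331 × 200%/9⌋ = $15,184. Book value $53,147.
Year 4: ⌊$53,147 × 200%/9⌋ = $11,810. Book value $41,337.
Year 5: ⌊$41,337 × 200%/9⌋ = $9,186. Book value $32,151.
Year 6: ⌊$32,151 × 200%/9⌋ = $7,144. Book value $25,007.
Accumulated through year 6 = $112,954 − $25,007 = $87,947.

$87,947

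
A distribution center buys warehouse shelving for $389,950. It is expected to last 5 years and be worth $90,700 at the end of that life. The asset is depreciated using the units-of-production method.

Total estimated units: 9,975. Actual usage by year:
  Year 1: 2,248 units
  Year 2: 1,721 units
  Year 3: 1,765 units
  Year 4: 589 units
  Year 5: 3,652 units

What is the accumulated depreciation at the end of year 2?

$119,070

Depreciable base = $389,950 − $90,700 = $299,250.
Rate = $299,250 / 9,975 units = $30 per unit.
Year 1: 2,248 × $30 = $67,440. Book value $322,510.
Year 2: 1,721 × $30 = $51,630. Book value $270,880.
Accumulated through year 2 = $389,950 − $270,880 = $119,070.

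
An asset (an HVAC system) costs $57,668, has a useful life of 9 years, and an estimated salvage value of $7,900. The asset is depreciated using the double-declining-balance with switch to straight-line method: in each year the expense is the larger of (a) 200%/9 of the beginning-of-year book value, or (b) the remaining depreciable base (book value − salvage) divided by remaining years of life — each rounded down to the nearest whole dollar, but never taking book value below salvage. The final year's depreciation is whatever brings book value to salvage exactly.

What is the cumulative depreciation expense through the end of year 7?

$47,737

Depreciable base = $57,668 − $7,900 = $49,768.
Year 1: DB = ⌊$57,668 × 200%/9⌋ = $12,815; SL = ⌊$49,768/9⌋ = $5,529 → take DB $12,815. Book value $44,853.
Year 2: DB = ⌊$44,853 × 200%/9⌋ = $9,967; SL = ⌊$36,953/8⌋ = $4,619 → take DB $9,967. Book value $34,886.
Year 3: DB = ⌊$34,886 × 200%/9⌋ = $7,752; SL = ⌊$26,986/7⌋ = $3,855 → take DB $7,752. Book value $27,134.
Year 4: DB = ⌊$27,134 × 200%/9⌋ = $6,029; SL = ⌊$19,234/6⌋ = $3,205 → take DB $6,029. Book value $21,105.
Year 5: DB = ⌊$21,105 × 200%/9⌋ = $4,690; SL = ⌊$13,205/5⌋ = $2,641 → take DB $4,690. Book value $16,415.
Year 6: DB = ⌊$16,415 × 200%/9⌋ = $3,647; SL = ⌊$8,515/4⌋ = $2,128 → take DB $3,647. Book value $12,768.
Year 7: DB = ⌊$12,768 × 200%/9⌋ = $2,837; SL = ⌊$4,868/3⌋ = $1,622 → take DB $2,837. Book value $9,931.
Accumulated through year 7 = $57,668 − $9,931 = $47,737.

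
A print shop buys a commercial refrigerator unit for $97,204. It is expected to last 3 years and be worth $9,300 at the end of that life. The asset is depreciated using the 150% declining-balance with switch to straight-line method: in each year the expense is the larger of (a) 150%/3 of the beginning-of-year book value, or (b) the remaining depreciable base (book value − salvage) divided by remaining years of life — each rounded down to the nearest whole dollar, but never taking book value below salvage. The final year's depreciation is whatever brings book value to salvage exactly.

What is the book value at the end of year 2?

Depreciable base = $97,204 − $9,300 = $87,904.
Year 1: DB = ⌊$97,204 × 150%/3⌋ = $48,602; SL = ⌊$87,904/3⌋ = $29,301 → take DB $48,602. Book value $48,602.
Year 2: DB = ⌊$48,602 × 150%/3⌋ = $24,301; SL = ⌊$39,302/2⌋ = $19,651 → take DB $24,301. Book value $24,301.

$24,301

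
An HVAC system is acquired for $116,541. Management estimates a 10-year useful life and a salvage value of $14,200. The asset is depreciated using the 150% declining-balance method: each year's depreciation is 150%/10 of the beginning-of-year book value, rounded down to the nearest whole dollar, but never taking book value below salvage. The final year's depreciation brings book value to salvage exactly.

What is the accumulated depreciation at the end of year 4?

Depreciable base = $116,541 − $14,200 = $102,341.
Year 1: ⌊$116,541 × 150%/10⌋ = $17,481. Book value $99,060.
Year 2: ⌊$99,060 × 150%/10⌋ = $14,859. Book value $84,201.
Year 3: ⌊$84,201 × 150%/10⌋ = $12,630. Book value $71,571.
Year 4: ⌊$71,571 × 150%/10⌋ = $10,735. Book value $60,836.
Accumulated through year 4 = $116,541 − $60,836 = $55,705.

$55,705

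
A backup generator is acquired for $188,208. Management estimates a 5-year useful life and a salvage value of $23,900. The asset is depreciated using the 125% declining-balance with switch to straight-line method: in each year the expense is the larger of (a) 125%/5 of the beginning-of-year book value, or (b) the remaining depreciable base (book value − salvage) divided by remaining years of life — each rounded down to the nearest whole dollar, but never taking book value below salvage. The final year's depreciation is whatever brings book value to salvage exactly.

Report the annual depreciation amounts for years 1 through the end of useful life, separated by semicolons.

Depreciable base = $188,208 − $23,900 = $164,308.
Year 1: DB = ⌊$188,208 × 125%/5⌋ = $47,052; SL = ⌊$164,308/5⌋ = $32,861 → take DB $47,052. Book value $141,156.
Year 2: DB = ⌊$141,156 × 125%/5⌋ = $35,289; SL = ⌊$117,256/4⌋ = $29,314 → take DB $35,289. Book value $105,867.
Year 3: DB = ⌊$105,867 × 125%/5⌋ = $26,466; SL = ⌊$81,967/3⌋ = $27,322 → take SL $27,322. Book value $78,545.
Year 4: DB = ⌊$78,545 × 125%/5⌋ = $19,636; SL = ⌊$54,645/2⌋ = $27,322 → take SL $27,322. Book value $51,223.
Year 5 (final): $51,223 − $23,900 = $27,323. Book value $23,900.

$47,052; $35,289; $27,322; $27,322; $27,323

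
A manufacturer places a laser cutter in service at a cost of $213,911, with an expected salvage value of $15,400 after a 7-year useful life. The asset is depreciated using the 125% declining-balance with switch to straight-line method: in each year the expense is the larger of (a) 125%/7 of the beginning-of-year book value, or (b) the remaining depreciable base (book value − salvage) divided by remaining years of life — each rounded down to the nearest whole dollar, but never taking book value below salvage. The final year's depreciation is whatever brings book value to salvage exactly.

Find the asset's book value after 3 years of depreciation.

$118,549

Depreciable base = $213,911 − $15,400 = $198,511.
Year 1: DB = ⌊$213,911 × 125%/7⌋ = $38,198; SL = ⌊$198,511/7⌋ = $28,358 → take DB $38,198. Book value $175,713.
Year 2: DB = ⌊$175,713 × 125%/7⌋ = $31,377; SL = ⌊$160,313/6⌋ = $26,718 → take DB $31,377. Book value $144,336.
Year 3: DB = ⌊$144,336 × 125%/7⌋ = $25,774; SL = ⌊$128,936/5⌋ = $25,787 → take SL $25,787. Book value $118,549.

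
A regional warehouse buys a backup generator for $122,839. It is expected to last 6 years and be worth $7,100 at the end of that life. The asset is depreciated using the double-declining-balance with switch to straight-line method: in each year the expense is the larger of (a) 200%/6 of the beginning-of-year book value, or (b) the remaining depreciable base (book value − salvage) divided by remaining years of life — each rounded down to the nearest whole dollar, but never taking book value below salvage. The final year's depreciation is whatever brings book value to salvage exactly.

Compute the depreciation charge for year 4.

Depreciable base = $122,839 − $7,100 = $115,739.
Year 1: DB = ⌊$122,839 × 200%/6⌋ = $40,946; SL = ⌊$115,739/6⌋ = $19,289 → take DB $40,946. Book value $81,893.
Year 2: DB = ⌊$81,893 × 200%/6⌋ = $27,297; SL = ⌊$74,793/5⌋ = $14,958 → take DB $27,297. Book value $54,596.
Year 3: DB = ⌊$54,596 × 200%/6⌋ = $18,198; SL = ⌊$47,496/4⌋ = $11,874 → take DB $18,198. Book value $36,398.
Year 4: DB = ⌊$36,398 × 200%/6⌋ = $12,132; SL = ⌊$29,298/3⌋ = $9,766 → take DB $12,132. Book value $24,266.

$12,132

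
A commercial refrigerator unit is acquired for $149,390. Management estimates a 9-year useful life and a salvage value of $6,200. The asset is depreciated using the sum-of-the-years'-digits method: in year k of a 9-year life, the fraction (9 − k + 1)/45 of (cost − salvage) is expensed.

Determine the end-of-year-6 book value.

Depreciable base = $149,390 − $6,200 = $143,190.
Sum of the years' digits = 9+8+7+6+5+4+3+2+1 = 45.
Year 1: $143,190 × 9/45 = $28,638. Book value $120,752.
Year 2: $143,190 × 8/45 = $25,456. Book value $95,296.
Year 3: $143,190 × 7/45 = $22,274. Book value $73,022.
Year 4: $143,190 × 6/45 = $19,092. Book value $53,930.
Year 5: $143,190 × 5/45 = $15,910. Book value $38,020.
Year 6: $143,190 × 4/45 = $12,728. Book value $25,292.

$25,292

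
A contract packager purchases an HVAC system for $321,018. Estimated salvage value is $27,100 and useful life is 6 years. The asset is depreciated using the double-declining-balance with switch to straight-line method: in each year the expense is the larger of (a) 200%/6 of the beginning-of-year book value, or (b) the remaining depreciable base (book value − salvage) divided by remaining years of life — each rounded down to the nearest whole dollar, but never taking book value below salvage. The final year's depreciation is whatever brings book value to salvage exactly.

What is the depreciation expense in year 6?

$15,175

Depreciable base = $321,018 − $27,100 = $293,918.
Year 1: DB = ⌊$321,018 × 200%/6⌋ = $107,006; SL = ⌊$293,918/6⌋ = $48,986 → take DB $107,006. Book value $214,012.
Year 2: DB = ⌊$214,012 × 200%/6⌋ = $71,337; SL = ⌊$186,912/5⌋ = $37,382 → take DB $71,337. Book value $142,675.
Year 3: DB = ⌊$142,675 × 200%/6⌋ = $47,558; SL = ⌊$115,575/4⌋ = $28,893 → take DB $47,558. Book value $95,117.
Year 4: DB = ⌊$95,117 × 200%/6⌋ = $31,705; SL = ⌊$68,017/3⌋ = $22,672 → take DB $31,705. Book value $63,412.
Year 5: DB = ⌊$63,412 × 200%/6⌋ = $21,137; SL = ⌊$36,312/2⌋ = $18,156 → take DB $21,137. Book value $42,275.
Year 6 (final): $42,275 − $27,100 = $15,175. Book value $27,100.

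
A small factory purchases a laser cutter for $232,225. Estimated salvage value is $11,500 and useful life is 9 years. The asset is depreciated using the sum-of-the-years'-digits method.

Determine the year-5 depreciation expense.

$24,525

Depreciable base = $232,225 − $11,500 = $220,725.
Sum of the years' digits = 9+8+7+6+5+4+3+2+1 = 45.
Year 1: $220,725 × 9/45 = $44,145. Book value $188,080.
Year 2: $220,725 × 8/45 = $39,240. Book value $148,840.
Year 3: $220,725 × 7/45 = $34,335. Book value $114,505.
Year 4: $220,725 × 6/45 = $29,430. Book value $85,075.
Year 5: $220,725 × 5/45 = $24,525. Book value $60,550.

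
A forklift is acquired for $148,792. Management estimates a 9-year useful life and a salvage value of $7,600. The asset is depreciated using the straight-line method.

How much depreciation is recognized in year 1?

Depreciable base = $148,792 − $7,600 = $141,192.
Annual expense = $141,192 / 9 = $15,688.

$15,688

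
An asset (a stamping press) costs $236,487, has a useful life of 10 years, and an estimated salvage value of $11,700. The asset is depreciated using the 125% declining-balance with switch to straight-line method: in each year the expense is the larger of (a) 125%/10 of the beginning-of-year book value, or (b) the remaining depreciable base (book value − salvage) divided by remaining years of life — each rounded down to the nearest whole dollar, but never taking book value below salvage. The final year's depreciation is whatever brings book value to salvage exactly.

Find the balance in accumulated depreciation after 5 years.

Depreciable base = $236,487 − $11,700 = $224,787.
Year 1: DB = ⌊$236,487 × 125%/10⌋ = $29,560; SL = ⌊$224,787/10⌋ = $22,478 → take DB $29,560. Book value $206,927.
Year 2: DB = ⌊$206,927 × 125%/10⌋ = $25,865; SL = ⌊$195,227/9⌋ = $21,691 → take DB $25,865. Book value $181,062.
Year 3: DB = ⌊$181,062 × 125%/10⌋ = $22,632; SL = ⌊$169,362/8⌋ = $21,170 → take DB $22,632. Book value $158,430.
Year 4: DB = ⌊$158,430 × 125%/10⌋ = $19,803; SL = ⌊$146,730/7⌋ = $20,961 → take SL $20,961. Book value $137,469.
Year 5: DB = ⌊$137,469 × 125%/10⌋ = $17,183; SL = ⌊$125,769/6⌋ = $20,961 → take SL $20,961. Book value $116,508.
Accumulated through year 5 = $236,487 − $116,508 = $119,979.

$119,979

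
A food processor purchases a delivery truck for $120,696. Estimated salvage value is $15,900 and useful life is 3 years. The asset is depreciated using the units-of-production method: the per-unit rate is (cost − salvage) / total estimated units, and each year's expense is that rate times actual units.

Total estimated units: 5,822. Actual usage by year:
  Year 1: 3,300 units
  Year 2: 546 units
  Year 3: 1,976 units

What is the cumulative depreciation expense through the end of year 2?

$69,228

Depreciable base = $120,696 − $15,900 = $104,796.
Rate = $104,796 / 5,822 units = $18 per unit.
Year 1: 3,300 × $18 = $59,400. Book value $61,296.
Year 2: 546 × $18 = $9,828. Book value $51,468.
Accumulated through year 2 = $120,696 − $51,468 = $69,228.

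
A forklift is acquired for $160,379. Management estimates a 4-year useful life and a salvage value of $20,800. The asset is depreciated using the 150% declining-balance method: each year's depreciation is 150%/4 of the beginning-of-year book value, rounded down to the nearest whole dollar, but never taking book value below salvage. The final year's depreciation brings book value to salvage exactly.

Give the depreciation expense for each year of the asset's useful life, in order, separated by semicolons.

Depreciable base = $160,379 − $20,800 = $139,579.
Year 1: ⌊$160,379 × 150%/4⌋ = $60,142. Book value $100,237.
Year 2: ⌊$100,237 × 150%/4⌋ = $37,588. Book value $62,649.
Year 3: ⌊$62,649 × 150%/4⌋ = $23,493. Book value $39,156.
Year 4 (final): $39,156 − $20,800 = $18,356. Book value $20,800.

$60,142; $37,588; $23,493; $18,356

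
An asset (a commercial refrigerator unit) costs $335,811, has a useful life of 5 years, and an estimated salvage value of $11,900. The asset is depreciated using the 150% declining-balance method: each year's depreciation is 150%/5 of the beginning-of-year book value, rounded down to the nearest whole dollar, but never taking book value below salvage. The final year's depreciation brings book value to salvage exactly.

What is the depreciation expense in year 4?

Depreciable base = $335,811 − $11,900 = $323,911.
Year 1: ⌊$335,811 × 150%/5⌋ = $100,743. Book value $235,068.
Year 2: ⌊$235,068 × 150%/5⌋ = $70,520. Book value $164,548.
Year 3: ⌊$164,548 × 150%/5⌋ = $49,364. Book value $115,184.
Year 4: ⌊$115,184 × 150%/5⌋ = $34,555. Book value $80,629.

$34,555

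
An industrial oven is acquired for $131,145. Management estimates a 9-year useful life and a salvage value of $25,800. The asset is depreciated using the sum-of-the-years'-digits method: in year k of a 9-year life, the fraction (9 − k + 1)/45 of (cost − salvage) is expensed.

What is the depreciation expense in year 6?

$9,364

Depreciable base = $131,145 − $25,800 = $105,345.
Sum of the years' digits = 9+8+7+6+5+4+3+2+1 = 45.
Year 1: $105,345 × 9/45 = $21,069. Book value $110,076.
Year 2: $105,345 × 8/45 = $18,728. Book value $91,348.
Year 3: $105,345 × 7/45 = $16,387. Book value $74,961.
Year 4: $105,345 × 6/45 = $14,046. Book value $60,915.
Year 5: $105,345 × 5/45 = $11,705. Book value $49,210.
Year 6: $105,345 × 4/45 = $9,364. Book value $39,846.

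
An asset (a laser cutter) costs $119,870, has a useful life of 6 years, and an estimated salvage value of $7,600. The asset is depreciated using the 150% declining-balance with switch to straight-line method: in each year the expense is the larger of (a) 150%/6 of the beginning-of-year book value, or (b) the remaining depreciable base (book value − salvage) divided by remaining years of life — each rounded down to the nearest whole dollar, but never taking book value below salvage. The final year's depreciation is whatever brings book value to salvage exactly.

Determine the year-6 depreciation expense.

$14,324

Depreciable base = $119,870 − $7,600 = $112,270.
Year 1: DB = ⌊$119,870 × 150%/6⌋ = $29,967; SL = ⌊$112,270/6⌋ = $18,711 → take DB $29,967. Book value $89,903.
Year 2: DB = ⌊$89,903 × 150%/6⌋ = $22,475; SL = ⌊$82,303/5⌋ = $16,460 → take DB $22,475. Book value $67,428.
Year 3: DB = ⌊$67,428 × 150%/6⌋ = $16,857; SL = ⌊$59,828/4⌋ = $14,957 → take DB $16,857. Book value $50,571.
Year 4: DB = ⌊$50,571 × 150%/6⌋ = $12,642; SL = ⌊$42,971/3⌋ = $14,323 → take SL $14,323. Book value $36,248.
Year 5: DB = ⌊$36,248 × 150%/6⌋ = $9,062; SL = ⌊$28,648/2⌋ = $14,324 → take SL $14,324. Book value $21,924.
Year 6 (final): $21,924 − $7,600 = $14,324. Book value $7,600.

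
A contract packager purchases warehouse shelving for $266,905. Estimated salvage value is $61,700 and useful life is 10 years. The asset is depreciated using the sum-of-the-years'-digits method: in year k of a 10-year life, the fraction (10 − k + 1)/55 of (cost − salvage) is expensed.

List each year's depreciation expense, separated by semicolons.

$37,310; $33,579; $29,848; $26,117; $22,386; $18,655; $14,924; $11,193; $7,462; $3,731

Depreciable base = $266,905 − $61,700 = $205,205.
Sum of the years' digits = 10+9+8+7+6+5+4+3+2+1 = 55.
Year 1: $205,205 × 10/55 = $37,310. Book value $229,595.
Year 2: $205,205 × 9/55 = $33,579. Book value $196,016.
Year 3: $205,205 × 8/55 = $29,848. Book value $166,168.
Year 4: $205,205 × 7/55 = $26,117. Book value $140,051.
Year 5: $205,205 × 6/55 = $22,386. Book value $117,665.
Year 6: $205,205 × 5/55 = $18,655. Book value $99,010.
Year 7: $205,205 × 4/55 = $14,924. Book value $84,086.
Year 8: $205,205 × 3/55 = $11,193. Book value $72,893.
Year 9: $205,205 × 2/55 = $7,462. Book value $65,431.
Year 10: $205,205 × 1/55 = $3,731. Book value $61,700.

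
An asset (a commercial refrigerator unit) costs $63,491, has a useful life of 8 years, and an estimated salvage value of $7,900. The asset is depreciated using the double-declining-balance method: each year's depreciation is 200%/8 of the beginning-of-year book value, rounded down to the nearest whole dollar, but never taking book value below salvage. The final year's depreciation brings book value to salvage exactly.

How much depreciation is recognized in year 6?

$3,767

Depreciable base = $63,491 − $7,900 = $55,591.
Year 1: ⌊$63,491 × 200%/8⌋ = $15,872. Book value $47,619.
Year 2: ⌊$47,619 × 200%/8⌋ = $11,904. Book value $35,715.
Year 3: ⌊$35,715 × 200%/8⌋ = $8,928. Book value $26,787.
Year 4: ⌊$26,787 × 200%/8⌋ = $6,696. Book value $20,091.
Year 5: ⌊$20,091 × 200%/8⌋ = $5,022. Book value $15,069.
Year 6: ⌊$15,069 × 200%/8⌋ = $3,767. Book value $11,302.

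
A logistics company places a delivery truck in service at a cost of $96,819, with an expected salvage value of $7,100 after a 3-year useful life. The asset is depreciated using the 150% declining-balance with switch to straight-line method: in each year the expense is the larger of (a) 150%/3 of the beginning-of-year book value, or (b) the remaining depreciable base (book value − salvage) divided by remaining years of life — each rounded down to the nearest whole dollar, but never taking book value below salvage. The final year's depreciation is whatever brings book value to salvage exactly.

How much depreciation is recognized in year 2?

Depreciable base = $96,819 − $7,100 = $89,719.
Year 1: DB = ⌊$96,819 × 150%/3⌋ = $48,409; SL = ⌊$89,719/3⌋ = $29,906 → take DB $48,409. Book value $48,410.
Year 2: DB = ⌊$48,410 × 150%/3⌋ = $24,205; SL = ⌊$41,310/2⌋ = $20,655 → take DB $24,205. Book value $24,205.

$24,205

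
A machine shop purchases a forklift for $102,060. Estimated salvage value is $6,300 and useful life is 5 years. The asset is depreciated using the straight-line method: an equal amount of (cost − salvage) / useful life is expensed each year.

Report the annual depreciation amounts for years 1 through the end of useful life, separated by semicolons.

Depreciable base = $102,060 − $6,300 = $95,760.
Annual expense = $95,760 / 5 = $19,152.
End of year 1: book value $82,908.
End of year 2: book value $63,756.
End of year 3: book value $44,604.
End of year 4: book value $25,452.
End of year 5: book value $6,300.

$19,152; $19,152; $19,152; $19,152; $19,152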